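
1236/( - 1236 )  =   - 1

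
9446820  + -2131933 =7314887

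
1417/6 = 1417/6 = 236.17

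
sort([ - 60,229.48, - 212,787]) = [ - 212, - 60, 229.48,  787 ]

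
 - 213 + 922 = 709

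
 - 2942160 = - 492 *5980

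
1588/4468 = 397/1117 =0.36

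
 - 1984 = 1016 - 3000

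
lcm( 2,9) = 18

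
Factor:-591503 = -11^1 * 53773^1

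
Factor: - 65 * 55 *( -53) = 189475 = 5^2*11^1*13^1*53^1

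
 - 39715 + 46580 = 6865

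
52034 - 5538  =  46496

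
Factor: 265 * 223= 59095 = 5^1*53^1*223^1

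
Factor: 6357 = 3^1*13^1*163^1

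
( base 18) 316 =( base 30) 136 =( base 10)996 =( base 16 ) 3E4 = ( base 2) 1111100100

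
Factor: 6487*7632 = 49508784 = 2^4*3^2*13^1*53^1*499^1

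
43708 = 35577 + 8131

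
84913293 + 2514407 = 87427700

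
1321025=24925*53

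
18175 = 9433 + 8742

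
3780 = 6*630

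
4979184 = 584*8526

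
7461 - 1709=5752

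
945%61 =30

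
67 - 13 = 54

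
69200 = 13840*5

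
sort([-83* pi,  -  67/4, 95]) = [  -  83*pi, - 67/4,95]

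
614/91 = 6+68/91 = 6.75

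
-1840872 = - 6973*264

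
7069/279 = 25+ 94/279 = 25.34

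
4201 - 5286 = -1085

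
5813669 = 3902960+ 1910709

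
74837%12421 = 311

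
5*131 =655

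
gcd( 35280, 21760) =80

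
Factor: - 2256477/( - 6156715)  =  3^1 * 5^( - 1)*79^1*181^( - 1) * 6803^(-1)*9521^1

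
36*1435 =51660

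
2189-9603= - 7414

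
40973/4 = 10243  +  1/4 = 10243.25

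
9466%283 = 127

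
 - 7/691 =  -7/691 = - 0.01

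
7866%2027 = 1785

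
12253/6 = 12253/6 = 2042.17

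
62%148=62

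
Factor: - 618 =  - 2^1*3^1*103^1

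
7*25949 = 181643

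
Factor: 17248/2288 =98/13= 2^1 * 7^2 * 13^(-1 ) 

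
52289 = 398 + 51891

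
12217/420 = 29 + 37/420  =  29.09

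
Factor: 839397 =3^1  *13^1*21523^1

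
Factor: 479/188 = 2^(  -  2) *47^( - 1 )*  479^1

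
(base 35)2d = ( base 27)32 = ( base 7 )146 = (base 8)123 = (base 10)83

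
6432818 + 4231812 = 10664630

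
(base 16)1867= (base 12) 3747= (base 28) 7R3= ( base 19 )h5f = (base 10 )6247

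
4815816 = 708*6802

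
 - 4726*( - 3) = 14178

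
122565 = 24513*5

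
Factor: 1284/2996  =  3^1*7^ ( - 1) = 3/7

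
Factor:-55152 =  - 2^4*3^2 * 383^1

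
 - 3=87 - 90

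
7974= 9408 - 1434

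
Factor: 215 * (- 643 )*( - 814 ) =112531430 =2^1*5^1*11^1*37^1* 43^1*643^1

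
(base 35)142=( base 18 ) 43h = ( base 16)557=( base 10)1367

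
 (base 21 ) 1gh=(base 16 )31A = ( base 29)rb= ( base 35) MO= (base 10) 794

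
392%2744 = 392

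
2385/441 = 265/49=5.41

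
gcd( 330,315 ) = 15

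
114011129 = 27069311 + 86941818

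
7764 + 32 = 7796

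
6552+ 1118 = 7670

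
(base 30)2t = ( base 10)89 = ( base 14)65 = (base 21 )45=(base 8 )131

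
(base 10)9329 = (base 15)2B6E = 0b10010001110001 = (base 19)16g0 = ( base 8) 22161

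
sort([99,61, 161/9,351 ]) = [161/9, 61,99 , 351] 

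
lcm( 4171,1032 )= 100104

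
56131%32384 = 23747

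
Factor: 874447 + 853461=1727908  =  2^2*7^1 * 13^1*47^1*101^1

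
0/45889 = 0 = 0.00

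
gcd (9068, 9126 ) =2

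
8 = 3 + 5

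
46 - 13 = 33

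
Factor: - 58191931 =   -  7^1*8313133^1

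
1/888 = 1/888 = 0.00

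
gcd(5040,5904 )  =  144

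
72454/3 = 24151 + 1/3 = 24151.33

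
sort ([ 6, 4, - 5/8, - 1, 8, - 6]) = [ - 6  ,- 1, - 5/8, 4 , 6,8] 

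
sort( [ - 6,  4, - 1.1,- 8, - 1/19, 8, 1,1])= [-8,  -  6,-1.1,- 1/19,1,1,  4, 8]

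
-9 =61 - 70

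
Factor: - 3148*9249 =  - 29115852 = -  2^2*3^1*787^1*3083^1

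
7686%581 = 133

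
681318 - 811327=-130009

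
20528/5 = 20528/5 =4105.60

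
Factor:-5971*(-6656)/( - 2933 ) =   -  5677568/419= -2^9*13^1 *419^( - 1 ) * 853^1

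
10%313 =10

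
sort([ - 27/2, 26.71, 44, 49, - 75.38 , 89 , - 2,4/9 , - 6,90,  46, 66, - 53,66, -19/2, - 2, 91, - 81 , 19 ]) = [  -  81, - 75.38, - 53,-27/2, - 19/2 , - 6, - 2, - 2, 4/9,19,26.71,44,46, 49 , 66,66, 89,90 , 91 ]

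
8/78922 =4/39461 = 0.00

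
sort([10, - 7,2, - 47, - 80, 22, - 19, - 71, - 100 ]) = [ - 100, - 80, - 71, - 47 , - 19, - 7,2,10, 22]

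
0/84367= 0 =0.00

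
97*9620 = 933140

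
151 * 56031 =8460681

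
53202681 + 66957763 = 120160444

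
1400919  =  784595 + 616324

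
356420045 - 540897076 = - 184477031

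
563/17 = 563/17 = 33.12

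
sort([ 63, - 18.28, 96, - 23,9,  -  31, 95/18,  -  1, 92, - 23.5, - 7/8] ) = [-31,-23.5,-23, - 18.28,-1, - 7/8,95/18,9 , 63,92,96]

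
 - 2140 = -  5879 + 3739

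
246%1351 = 246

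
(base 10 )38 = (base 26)1c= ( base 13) 2C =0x26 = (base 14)2a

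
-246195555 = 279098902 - 525294457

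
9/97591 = 9/97591= 0.00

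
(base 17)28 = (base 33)19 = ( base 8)52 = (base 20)22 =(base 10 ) 42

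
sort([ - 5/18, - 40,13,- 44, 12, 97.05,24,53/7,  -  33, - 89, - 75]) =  [ - 89, -75, - 44, - 40, - 33, - 5/18,53/7,12,13 , 24,97.05] 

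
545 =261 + 284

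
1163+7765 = 8928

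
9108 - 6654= 2454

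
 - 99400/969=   -  99400/969 = - 102.58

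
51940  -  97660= - 45720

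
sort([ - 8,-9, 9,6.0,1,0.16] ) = [ -9, - 8, 0.16 , 1, 6.0, 9 ]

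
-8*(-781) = 6248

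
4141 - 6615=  - 2474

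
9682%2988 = 718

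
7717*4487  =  34626179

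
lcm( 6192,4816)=43344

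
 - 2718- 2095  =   -4813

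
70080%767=283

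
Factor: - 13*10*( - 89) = 11570 =2^1*5^1*13^1 * 89^1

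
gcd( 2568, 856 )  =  856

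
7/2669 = 7/2669= 0.00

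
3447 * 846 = 2916162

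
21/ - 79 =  - 1 + 58/79 =-0.27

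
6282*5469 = 34356258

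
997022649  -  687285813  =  309736836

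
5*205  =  1025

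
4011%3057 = 954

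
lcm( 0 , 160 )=0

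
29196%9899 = 9398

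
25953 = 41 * 633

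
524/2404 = 131/601 = 0.22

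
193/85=2 + 23/85 =2.27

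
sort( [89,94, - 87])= [-87, 89,94]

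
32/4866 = 16/2433 = 0.01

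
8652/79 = 109 + 41/79 = 109.52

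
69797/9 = 7755+ 2/9 = 7755.22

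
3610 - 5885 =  - 2275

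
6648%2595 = 1458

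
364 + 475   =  839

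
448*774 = 346752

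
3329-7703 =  - 4374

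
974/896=487/448 = 1.09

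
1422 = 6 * 237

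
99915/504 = 33305/168 = 198.24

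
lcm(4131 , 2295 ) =20655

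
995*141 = 140295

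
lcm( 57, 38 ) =114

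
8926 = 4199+4727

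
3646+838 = 4484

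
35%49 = 35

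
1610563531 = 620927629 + 989635902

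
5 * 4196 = 20980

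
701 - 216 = 485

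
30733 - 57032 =  -  26299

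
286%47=4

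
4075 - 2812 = 1263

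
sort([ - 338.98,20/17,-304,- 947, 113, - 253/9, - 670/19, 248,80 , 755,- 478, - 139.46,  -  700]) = [ - 947, - 700,-478, - 338.98, - 304, - 139.46, - 670/19, - 253/9, 20/17,80, 113 , 248,755] 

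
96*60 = 5760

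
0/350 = 0 = 0.00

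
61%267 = 61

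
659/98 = 659/98 = 6.72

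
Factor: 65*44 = 2^2*5^1 * 11^1*13^1 =2860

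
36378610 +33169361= 69547971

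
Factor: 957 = 3^1*11^1 * 29^1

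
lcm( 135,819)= 12285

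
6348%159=147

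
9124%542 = 452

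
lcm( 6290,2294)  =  194990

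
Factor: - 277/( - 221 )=13^( - 1) * 17^ ( - 1 ) *277^1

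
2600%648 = 8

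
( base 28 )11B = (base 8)1467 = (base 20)213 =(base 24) 1a7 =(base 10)823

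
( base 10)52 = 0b110100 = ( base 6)124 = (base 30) 1m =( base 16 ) 34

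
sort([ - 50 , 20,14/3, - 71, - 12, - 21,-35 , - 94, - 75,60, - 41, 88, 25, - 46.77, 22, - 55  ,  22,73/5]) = [ - 94, - 75, - 71, - 55,  -  50, - 46.77,-41, - 35, - 21, - 12,14/3 , 73/5, 20,22, 22, 25,60, 88]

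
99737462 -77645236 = 22092226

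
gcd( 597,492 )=3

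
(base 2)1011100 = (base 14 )68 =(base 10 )92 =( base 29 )35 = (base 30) 32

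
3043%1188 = 667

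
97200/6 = 16200 = 16200.00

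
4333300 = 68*63725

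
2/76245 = 2/76245 = 0.00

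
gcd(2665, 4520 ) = 5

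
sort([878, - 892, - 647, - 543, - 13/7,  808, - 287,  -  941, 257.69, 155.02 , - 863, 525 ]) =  [ - 941, -892, - 863, - 647,-543, -287, - 13/7, 155.02, 257.69, 525, 808, 878]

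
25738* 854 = 21980252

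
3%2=1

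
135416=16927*8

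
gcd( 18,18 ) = 18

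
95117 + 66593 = 161710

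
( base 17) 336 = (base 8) 1634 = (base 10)924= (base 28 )150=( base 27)176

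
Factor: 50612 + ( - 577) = 5^1 * 10007^1 = 50035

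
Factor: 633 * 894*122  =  69040044 = 2^2 * 3^2 * 61^1 * 149^1*211^1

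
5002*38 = 190076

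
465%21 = 3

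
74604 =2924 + 71680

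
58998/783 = 19666/261 = 75.35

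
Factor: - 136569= -3^1*45523^1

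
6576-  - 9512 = 16088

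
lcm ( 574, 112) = 4592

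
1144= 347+797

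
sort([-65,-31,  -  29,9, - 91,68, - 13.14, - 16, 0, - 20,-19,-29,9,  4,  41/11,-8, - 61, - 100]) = [ -100, - 91,  -  65,-61, - 31, - 29,-29,-20, - 19, - 16,-13.14, - 8, 0, 41/11, 4, 9,9, 68]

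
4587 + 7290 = 11877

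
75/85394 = 75/85394 = 0.00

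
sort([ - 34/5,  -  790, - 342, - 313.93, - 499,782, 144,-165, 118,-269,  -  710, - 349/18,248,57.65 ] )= [ -790,-710, - 499, -342,-313.93, - 269,  -  165, - 349/18, - 34/5,57.65,118, 144,248 , 782] 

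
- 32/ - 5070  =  16/2535 = 0.01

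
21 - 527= - 506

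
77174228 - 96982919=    - 19808691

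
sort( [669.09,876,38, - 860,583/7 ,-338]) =[  -  860,-338,38,583/7,669.09 , 876 ]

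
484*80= 38720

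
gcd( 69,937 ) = 1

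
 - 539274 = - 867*622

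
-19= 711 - 730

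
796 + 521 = 1317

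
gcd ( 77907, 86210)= 1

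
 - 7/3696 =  - 1/528= - 0.00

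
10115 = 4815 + 5300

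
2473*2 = 4946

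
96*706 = 67776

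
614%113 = 49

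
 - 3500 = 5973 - 9473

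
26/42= 13/21 = 0.62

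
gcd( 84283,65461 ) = 1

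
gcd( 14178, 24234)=6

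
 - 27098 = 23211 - 50309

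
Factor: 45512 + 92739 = 138251 = 138251^1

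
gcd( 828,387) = 9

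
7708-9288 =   -  1580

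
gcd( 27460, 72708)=4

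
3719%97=33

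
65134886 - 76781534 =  - 11646648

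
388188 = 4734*82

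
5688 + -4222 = 1466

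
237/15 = 15 + 4/5 = 15.80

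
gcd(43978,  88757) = 1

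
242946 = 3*80982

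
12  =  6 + 6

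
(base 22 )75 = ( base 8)237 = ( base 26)63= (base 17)96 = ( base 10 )159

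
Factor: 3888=2^4  *  3^5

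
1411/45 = 31 + 16/45 = 31.36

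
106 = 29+77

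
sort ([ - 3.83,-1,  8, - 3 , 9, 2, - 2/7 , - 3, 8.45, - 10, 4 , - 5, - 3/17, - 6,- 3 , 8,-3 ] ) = [- 10, -6 ,-5, - 3.83  , - 3, - 3, - 3, - 3, - 1, - 2/7,  -  3/17,2,4,8,8, 8.45,9 ]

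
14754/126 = 2459/21  =  117.10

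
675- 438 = 237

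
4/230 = 2/115 = 0.02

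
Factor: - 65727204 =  - 2^2*3^1*5477267^1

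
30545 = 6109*5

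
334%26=22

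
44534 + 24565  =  69099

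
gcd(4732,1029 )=7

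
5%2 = 1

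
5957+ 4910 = 10867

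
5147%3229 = 1918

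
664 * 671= 445544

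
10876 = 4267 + 6609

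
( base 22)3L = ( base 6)223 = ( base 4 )1113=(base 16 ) 57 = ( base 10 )87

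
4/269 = 4/269 = 0.01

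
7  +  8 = 15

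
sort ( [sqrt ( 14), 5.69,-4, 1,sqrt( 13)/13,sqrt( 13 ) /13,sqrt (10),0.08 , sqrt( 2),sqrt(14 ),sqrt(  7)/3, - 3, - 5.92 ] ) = [  -  5.92, - 4, - 3 , 0.08, sqrt( 13) /13,sqrt(13)/13,sqrt (7)/3,1,sqrt(2),  sqrt( 10),sqrt( 14),sqrt(14),5.69]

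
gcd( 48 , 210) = 6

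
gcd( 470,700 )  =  10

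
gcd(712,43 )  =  1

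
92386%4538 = 1626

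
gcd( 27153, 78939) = 63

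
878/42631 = 878/42631 = 0.02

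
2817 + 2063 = 4880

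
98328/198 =496 + 20/33 = 496.61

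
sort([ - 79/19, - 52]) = [-52, - 79/19]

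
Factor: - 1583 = -1583^1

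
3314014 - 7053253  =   - 3739239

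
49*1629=79821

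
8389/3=2796 + 1/3 = 2796.33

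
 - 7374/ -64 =3687/32 =115.22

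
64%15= 4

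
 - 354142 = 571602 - 925744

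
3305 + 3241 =6546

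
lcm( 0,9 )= 0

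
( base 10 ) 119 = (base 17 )70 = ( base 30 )3t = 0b1110111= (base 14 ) 87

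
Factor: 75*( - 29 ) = -2175  =  - 3^1 * 5^2*29^1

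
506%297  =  209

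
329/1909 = 329/1909 = 0.17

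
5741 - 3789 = 1952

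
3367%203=119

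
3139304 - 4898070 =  - 1758766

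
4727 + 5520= 10247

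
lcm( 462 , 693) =1386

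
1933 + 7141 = 9074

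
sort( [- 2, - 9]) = [ - 9, - 2 ]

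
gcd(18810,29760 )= 30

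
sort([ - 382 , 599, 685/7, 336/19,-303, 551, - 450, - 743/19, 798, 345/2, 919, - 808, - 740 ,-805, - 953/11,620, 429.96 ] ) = [  -  808, - 805, - 740, - 450 ,  -  382, - 303 , - 953/11 , - 743/19, 336/19, 685/7, 345/2,429.96, 551, 599, 620, 798, 919 ] 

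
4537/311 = 14 + 183/311=14.59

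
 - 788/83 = -788/83= - 9.49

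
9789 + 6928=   16717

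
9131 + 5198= 14329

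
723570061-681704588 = 41865473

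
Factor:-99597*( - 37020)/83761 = 3687080940/83761=2^2*3^2 * 5^1*617^1 * 33199^1*83761^( - 1)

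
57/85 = 57/85=0.67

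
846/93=9 + 3/31 = 9.10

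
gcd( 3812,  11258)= 2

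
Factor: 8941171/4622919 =3^( - 1 )*7^(  -  1)*29^( - 1) *7591^( - 1)*8941171^1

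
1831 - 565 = 1266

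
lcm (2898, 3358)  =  211554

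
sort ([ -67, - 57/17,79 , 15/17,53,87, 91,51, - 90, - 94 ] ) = [-94, - 90, - 67, - 57/17, 15/17, 51,53,79, 87,91]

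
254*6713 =1705102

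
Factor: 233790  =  2^1 * 3^1*5^1*7793^1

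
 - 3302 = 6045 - 9347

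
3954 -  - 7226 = 11180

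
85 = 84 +1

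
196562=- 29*( - 6778 )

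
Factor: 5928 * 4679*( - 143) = - 3966407016 = - 2^3*3^1*11^1*13^2*19^1*4679^1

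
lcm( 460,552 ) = 2760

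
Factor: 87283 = 7^1 * 37^1*337^1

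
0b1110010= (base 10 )114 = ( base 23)4m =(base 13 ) 8A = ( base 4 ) 1302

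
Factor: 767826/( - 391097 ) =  - 2^1*3^3*7^( - 1) * 59^1* 241^1 *55871^( - 1) 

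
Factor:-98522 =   -  2^1 * 49261^1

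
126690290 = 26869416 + 99820874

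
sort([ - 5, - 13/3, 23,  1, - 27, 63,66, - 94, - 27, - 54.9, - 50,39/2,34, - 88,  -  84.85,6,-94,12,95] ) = [ - 94, - 94 ,  -  88,- 84.85,-54.9, - 50, - 27, - 27, - 5 , - 13/3,1 , 6,12,  39/2,23,  34 , 63,66 , 95]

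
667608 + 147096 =814704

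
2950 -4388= - 1438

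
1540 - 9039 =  - 7499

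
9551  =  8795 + 756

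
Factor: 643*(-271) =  - 174253=-  271^1*643^1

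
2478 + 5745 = 8223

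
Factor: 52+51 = 103 = 103^1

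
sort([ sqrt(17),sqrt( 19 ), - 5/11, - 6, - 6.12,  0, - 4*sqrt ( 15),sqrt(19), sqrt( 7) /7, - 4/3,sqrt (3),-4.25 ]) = [ - 4*sqrt(15 ), - 6.12, - 6, - 4.25, - 4/3, - 5/11, 0,sqrt(7)/7 , sqrt( 3 ),sqrt(17),sqrt(19), sqrt( 19)] 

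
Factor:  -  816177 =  - 3^1*272059^1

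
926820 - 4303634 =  - 3376814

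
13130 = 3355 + 9775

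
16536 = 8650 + 7886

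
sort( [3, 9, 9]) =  [ 3,9,9 ] 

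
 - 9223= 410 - 9633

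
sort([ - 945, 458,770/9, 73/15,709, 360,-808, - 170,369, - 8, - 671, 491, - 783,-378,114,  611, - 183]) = [ - 945,-808, - 783,- 671, - 378, - 183,-170,-8  ,  73/15, 770/9, 114,360,369, 458,491,  611, 709]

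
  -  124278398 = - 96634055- 27644343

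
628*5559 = 3491052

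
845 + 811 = 1656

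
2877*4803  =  13818231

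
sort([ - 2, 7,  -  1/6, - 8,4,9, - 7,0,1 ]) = [-8,-7,  -  2, - 1/6,0,1,4,7, 9 ] 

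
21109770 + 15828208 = 36937978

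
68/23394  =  34/11697 = 0.00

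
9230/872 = 4615/436 = 10.58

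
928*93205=86494240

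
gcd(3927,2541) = 231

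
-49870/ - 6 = 24935/3 = 8311.67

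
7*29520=206640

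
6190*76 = 470440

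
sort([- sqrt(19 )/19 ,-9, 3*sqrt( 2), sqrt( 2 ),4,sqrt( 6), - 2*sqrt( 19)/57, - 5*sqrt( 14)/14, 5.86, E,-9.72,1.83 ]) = [ -9.72 , - 9,-5*sqrt( 14)/14, - sqrt(19 )/19,-2 * sqrt(19)/57, sqrt( 2 ), 1.83, sqrt(6 ),E,4, 3* sqrt (2 ),5.86]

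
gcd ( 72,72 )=72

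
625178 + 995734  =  1620912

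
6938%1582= 610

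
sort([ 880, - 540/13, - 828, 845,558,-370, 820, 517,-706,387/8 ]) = [ - 828 , - 706, - 370,-540/13,387/8, 517, 558, 820, 845,880] 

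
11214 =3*3738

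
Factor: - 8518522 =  - 2^1*257^1 *16573^1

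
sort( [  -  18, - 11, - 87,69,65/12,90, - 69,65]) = [ - 87, - 69, - 18, - 11,65/12,65,  69,90]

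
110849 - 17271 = 93578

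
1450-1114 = 336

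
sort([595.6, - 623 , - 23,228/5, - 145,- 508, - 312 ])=[-623, - 508, - 312,- 145 , - 23 , 228/5, 595.6] 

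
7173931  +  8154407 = 15328338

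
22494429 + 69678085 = 92172514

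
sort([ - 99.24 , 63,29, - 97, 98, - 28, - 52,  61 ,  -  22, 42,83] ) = [  -  99.24,-97, - 52, - 28 , - 22, 29,42, 61 , 63 , 83, 98] 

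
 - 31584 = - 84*376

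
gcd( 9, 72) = 9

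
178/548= 89/274 = 0.32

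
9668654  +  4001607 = 13670261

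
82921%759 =190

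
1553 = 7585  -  6032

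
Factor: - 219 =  - 3^1*73^1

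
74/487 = 74/487 = 0.15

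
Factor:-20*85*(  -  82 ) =139400 =2^3* 5^2 * 17^1*41^1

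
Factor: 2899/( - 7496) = -2^( - 3)*13^1 * 223^1*937^( - 1 )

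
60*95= 5700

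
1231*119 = 146489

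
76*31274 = 2376824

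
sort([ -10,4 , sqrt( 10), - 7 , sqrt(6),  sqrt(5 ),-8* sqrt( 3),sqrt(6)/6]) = [- 8*sqrt( 3 ),  -  10,-7,sqrt (6) /6, sqrt(5), sqrt (6),sqrt ( 10 ),4 ] 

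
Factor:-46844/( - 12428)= 7^2 * 13^( -1 ) = 49/13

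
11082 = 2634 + 8448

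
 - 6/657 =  -1 + 217/219 = - 0.01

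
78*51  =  3978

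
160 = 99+61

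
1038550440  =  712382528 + 326167912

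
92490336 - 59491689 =32998647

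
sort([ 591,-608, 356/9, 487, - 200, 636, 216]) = [  -  608,-200,356/9,216, 487,591, 636]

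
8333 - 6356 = 1977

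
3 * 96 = 288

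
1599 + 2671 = 4270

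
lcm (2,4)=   4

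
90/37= 2+16/37 = 2.43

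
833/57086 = 49/3358 = 0.01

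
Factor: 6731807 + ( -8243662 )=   -  5^1*67^1*4513^1 = -1511855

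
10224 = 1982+8242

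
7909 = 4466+3443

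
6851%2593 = 1665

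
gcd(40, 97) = 1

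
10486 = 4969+5517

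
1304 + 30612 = 31916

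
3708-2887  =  821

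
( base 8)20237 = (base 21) ije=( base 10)8351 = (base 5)231401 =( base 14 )3087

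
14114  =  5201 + 8913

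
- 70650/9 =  - 7850 = - 7850.00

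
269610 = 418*645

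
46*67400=3100400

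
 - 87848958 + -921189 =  - 88770147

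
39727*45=1787715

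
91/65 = 1 + 2/5 =1.40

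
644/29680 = 23/1060 = 0.02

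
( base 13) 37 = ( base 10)46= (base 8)56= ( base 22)22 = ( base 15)31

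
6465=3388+3077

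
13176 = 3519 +9657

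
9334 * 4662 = 43515108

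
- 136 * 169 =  - 22984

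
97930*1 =97930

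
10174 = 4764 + 5410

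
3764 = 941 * 4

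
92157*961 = 88562877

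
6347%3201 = 3146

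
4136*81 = 335016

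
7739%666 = 413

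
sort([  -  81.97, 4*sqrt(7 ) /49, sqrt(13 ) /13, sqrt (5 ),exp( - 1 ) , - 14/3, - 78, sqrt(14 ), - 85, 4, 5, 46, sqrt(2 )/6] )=[ - 85, - 81.97, - 78, - 14/3, 4 * sqrt(7) /49,sqrt(2 )/6,sqrt( 13 ) /13, exp(-1),sqrt (5 ), sqrt(14 ), 4, 5,  46 ]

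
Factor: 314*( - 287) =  - 90118 = - 2^1*7^1*41^1*157^1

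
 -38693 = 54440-93133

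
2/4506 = 1/2253 = 0.00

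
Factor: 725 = 5^2 * 29^1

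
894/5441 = 894/5441 = 0.16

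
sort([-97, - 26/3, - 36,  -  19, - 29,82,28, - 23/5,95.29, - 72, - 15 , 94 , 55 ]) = [ - 97, -72, - 36, - 29,-19, - 15, - 26/3, - 23/5,28,55, 82, 94, 95.29]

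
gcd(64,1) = 1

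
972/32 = 243/8 = 30.38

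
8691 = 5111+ 3580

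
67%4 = 3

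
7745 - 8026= -281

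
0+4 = 4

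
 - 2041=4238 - 6279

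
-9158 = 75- 9233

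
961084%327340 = 306404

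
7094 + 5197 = 12291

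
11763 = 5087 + 6676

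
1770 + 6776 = 8546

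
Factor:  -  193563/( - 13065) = 963/65=3^2* 5^(-1 )*13^( - 1) * 107^1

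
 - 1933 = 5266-7199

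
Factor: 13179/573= 23  =  23^1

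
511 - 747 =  -236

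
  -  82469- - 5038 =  - 77431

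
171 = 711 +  - 540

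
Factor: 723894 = 2^1*3^1*17^1 * 47^1 * 151^1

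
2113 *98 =207074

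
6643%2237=2169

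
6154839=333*18483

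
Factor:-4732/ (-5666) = 2^1*7^1*13^2*2833^(-1) = 2366/2833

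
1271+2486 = 3757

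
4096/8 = 512 = 512.00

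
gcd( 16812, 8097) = 3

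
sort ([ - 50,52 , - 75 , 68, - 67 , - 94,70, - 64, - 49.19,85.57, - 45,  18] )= [-94, - 75, - 67 , - 64,  -  50, - 49.19, - 45,18, 52,  68 , 70,85.57] 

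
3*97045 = 291135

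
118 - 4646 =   -  4528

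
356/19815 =356/19815= 0.02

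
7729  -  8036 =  - 307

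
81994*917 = 75188498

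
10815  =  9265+1550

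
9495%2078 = 1183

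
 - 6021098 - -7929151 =1908053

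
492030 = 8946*55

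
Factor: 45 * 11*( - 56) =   -  27720  =  - 2^3*3^2*5^1 * 7^1 * 11^1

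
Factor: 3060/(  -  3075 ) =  - 204/205 = -  2^2*3^1*5^( - 1)*17^1*41^( - 1)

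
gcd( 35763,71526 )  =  35763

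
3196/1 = 3196 = 3196.00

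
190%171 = 19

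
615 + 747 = 1362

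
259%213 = 46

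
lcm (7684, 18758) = 637772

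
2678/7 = 2678/7= 382.57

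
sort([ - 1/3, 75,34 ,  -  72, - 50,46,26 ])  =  [ - 72,-50,  -  1/3,  26,34 , 46,  75]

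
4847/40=4847/40 =121.17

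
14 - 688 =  - 674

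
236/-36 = -59/9 = -  6.56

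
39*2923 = 113997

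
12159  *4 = 48636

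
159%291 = 159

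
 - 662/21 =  - 32 + 10/21=   - 31.52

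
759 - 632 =127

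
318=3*106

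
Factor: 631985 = 5^1*126397^1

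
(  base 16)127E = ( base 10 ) 4734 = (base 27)6d9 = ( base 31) 4sm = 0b1001001111110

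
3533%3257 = 276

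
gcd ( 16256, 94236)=4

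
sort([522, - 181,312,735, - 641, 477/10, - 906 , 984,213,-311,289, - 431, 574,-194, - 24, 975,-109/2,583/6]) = [ - 906,  -  641  , - 431, - 311, - 194, - 181, - 109/2,-24, 477/10,583/6, 213,289,312, 522,574,735, 975, 984]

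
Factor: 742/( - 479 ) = -2^1*7^1*53^1*479^( - 1 )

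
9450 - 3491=5959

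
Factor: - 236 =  - 2^2*59^1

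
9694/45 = 9694/45 = 215.42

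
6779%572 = 487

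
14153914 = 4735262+9418652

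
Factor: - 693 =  - 3^2*7^1 *11^1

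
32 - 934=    - 902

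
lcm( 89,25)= 2225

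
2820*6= 16920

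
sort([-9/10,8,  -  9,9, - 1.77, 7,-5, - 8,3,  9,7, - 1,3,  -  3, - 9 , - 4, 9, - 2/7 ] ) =[-9,  -  9, - 8,- 5, -4,- 3, - 1.77, - 1, - 9/10, - 2/7,  3,3,7,7,8,9, 9,9] 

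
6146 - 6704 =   -  558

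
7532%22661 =7532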